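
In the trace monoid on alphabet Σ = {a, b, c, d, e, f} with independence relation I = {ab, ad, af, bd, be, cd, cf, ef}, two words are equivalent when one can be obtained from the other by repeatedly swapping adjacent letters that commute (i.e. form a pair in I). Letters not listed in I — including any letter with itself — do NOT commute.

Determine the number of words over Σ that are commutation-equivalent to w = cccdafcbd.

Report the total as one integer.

77

#0=c has no predecessor
#1=c depends on [0:c]
#2=c depends on [1:c]
#3=d has no predecessor
#4=a depends on [2:c]
#5=f depends on [3:d]
#6=c depends on [4:a]
#7=b depends on [5:f, 6:c]
#8=d depends on [5:f]
sources: [0:c, 3:d]
N(rest) = Σ N(rest − s) over sources s of rest; N(one piece) = 1:
  size 1 → [7]=1  [8]=1
  size 2 → [6,7]=1  [7,8]=2
  size 3 → [4,6,7]=1  [5,7,8]=2  [6,7,8]=3
  size 4 → [2,4,6,7]=1  [3,5,7,8]=2  [4,6,7,8]=4  [5,6,7,8]=5
  size 5 → [1,2,4,6,7]=1  [2,4,6,7,8]=5  [3,5,6,7,8]=7  [4,5,6,7,8]=9
  size 6 → [0,1,2,4,6,7]=1  [1,2,4,6,7,8]=6  [2,4,5,6,7,8]=14  [3,4,5,6,7,8]=16
  size 7 → [0,1,2,4,6,7,8]=7  [1,2,4,5,6,7,8]=20  [2,3,4,5,6,7,8]=30
  first=0(c) contributes 50
  first=3(d) contributes 27
|[w]| = 77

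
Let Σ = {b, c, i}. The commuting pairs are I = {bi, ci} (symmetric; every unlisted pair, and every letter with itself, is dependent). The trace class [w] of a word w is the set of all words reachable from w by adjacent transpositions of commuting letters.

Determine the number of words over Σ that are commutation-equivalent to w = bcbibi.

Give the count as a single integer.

#0=b has no predecessor
#1=c depends on [0:b]
#2=b depends on [1:c]
#3=i has no predecessor
#4=b depends on [2:b]
#5=i depends on [3:i]
sources: [0:b, 3:i]
N(rest) = Σ N(rest − s) over sources s of rest; N(one piece) = 1:
  size 1 → [4]=1  [5]=1
  size 2 → [2,4]=1  [3,5]=1  [4,5]=2
  size 3 → [1,2,4]=1  [2,4,5]=3  [3,4,5]=3
  size 4 → [0,1,2,4]=1  [1,2,4,5]=4  [2,3,4,5]=6
  first=0(b) contributes 10
  first=3(i) contributes 5
|[w]| = 15

15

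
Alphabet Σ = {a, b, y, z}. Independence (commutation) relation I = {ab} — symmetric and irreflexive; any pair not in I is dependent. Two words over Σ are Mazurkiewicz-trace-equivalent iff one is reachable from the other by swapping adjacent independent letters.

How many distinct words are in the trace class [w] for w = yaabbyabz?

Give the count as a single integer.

12

#0=y has no predecessor
#1=a depends on [0:y]
#2=a depends on [1:a]
#3=b depends on [0:y]
#4=b depends on [3:b]
#5=y depends on [2:a, 4:b]
#6=a depends on [5:y]
#7=b depends on [5:y]
#8=z depends on [6:a, 7:b]
sources: [0:y]
N(rest) = Σ N(rest − s) over sources s of rest; N(one piece) = 1:
  size 1 → [8]=1
  size 2 → [6,8]=1  [7,8]=1
  size 3 → [6,7,8]=2
  size 4 → [5,6,7,8]=2
  size 5 → [2,5,6,7,8]=2  [4,5,6,7,8]=2
  size 6 → [1,2,5,6,7,8]=2  [2,4,5,6,7,8]=4  [3,4,5,6,7,8]=2
  size 7 → [1,2,4,5,6,7,8]=6  [2,3,4,5,6,7,8]=6
  first=0(y) contributes 12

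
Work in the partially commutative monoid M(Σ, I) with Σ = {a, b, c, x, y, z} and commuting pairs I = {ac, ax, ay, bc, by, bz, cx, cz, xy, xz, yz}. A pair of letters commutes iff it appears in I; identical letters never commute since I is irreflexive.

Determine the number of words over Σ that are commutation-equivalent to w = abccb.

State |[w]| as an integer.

drop 0:a onto floor
drop 1:b onto {0:a}
drop 2:c onto floor
drop 3:c onto {2:c}
drop 4:b onto {1:b}
ground layer = {0:a, 2:c}
drop-orders for the pieces not yet dropped (sum over which currently-grounded one goes next):
  1 to go: {3} 1  {4} 1
  2 to go: {1,4} 1  {2,3} 1  {3,4} 2
  3 to go: {0,1,4} 1  {1,3,4} 3  {2,3,4} 3
  if 0:a drops first: 6 orders
  if 2:c drops first: 4 orders
heap linearizations: 10

10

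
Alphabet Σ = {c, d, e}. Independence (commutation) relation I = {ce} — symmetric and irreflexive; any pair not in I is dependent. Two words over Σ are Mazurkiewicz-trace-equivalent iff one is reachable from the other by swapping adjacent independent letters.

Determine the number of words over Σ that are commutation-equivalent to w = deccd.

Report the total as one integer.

0(d) covers ∅
1(e) covers 0:d
2(c) covers 0:d
3(c) covers 2:c
4(d) covers 1:e, 3:c
floor of heap: 0:d
completions by unplaced set U, small U first (add the entries for U minus each lowest piece of U):
  |U|=1: {4}:1
  |U|=2: {1,4}:1  {3,4}:1
  |U|=3: {1,3,4}:2  {2,3,4}:1
  start at 0(d): 3

3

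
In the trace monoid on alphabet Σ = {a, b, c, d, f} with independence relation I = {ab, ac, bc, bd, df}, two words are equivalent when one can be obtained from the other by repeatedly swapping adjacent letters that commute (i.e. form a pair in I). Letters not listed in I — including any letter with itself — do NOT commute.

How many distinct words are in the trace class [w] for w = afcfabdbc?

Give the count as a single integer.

10

#0=a has no predecessor
#1=f depends on [0:a]
#2=c depends on [1:f]
#3=f depends on [2:c]
#4=a depends on [3:f]
#5=b depends on [3:f]
#6=d depends on [4:a]
#7=b depends on [5:b]
#8=c depends on [6:d]
sources: [0:a]
N(rest) = Σ N(rest − s) over sources s of rest; N(one piece) = 1:
  size 1 → [7]=1  [8]=1
  size 2 → [5,7]=1  [6,8]=1  [7,8]=2
  size 3 → [4,6,8]=1  [5,7,8]=3  [6,7,8]=3
  size 4 → [4,6,7,8]=4  [5,6,7,8]=6
  size 5 → [4,5,6,7,8]=10
  size 6 → [3,4,5,6,7,8]=10
  size 7 → [2,3,4,5,6,7,8]=10
  first=0(a) contributes 10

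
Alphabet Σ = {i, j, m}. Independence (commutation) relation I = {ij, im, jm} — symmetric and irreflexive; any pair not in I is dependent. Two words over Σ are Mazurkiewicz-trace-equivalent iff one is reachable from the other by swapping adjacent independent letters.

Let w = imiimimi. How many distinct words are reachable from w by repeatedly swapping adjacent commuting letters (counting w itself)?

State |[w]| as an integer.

56

0(i) covers ∅
1(m) covers ∅
2(i) covers 0:i
3(i) covers 2:i
4(m) covers 1:m
5(i) covers 3:i
6(m) covers 4:m
7(i) covers 5:i
floor of heap: 0:i, 1:m
completions by unplaced set U, small U first (add the entries for U minus each lowest piece of U):
  |U|=1: {6}:1  {7}:1
  |U|=2: {4,6}:1  {5,7}:1  {6,7}:2
  |U|=3: {1,4,6}:1  {3,5,7}:1  {4,6,7}:3  {5,6,7}:3
  |U|=4: {1,4,6,7}:4  {2,3,5,7}:1  {3,5,6,7}:4  {4,5,6,7}:6
  |U|=5: {0,2,3,5,7}:1  {1,4,5,6,7}:10  {2,3,5,6,7}:5  {3,4,5,6,7}:10
  |U|=6: {0,2,3,5,6,7}:6  {1,3,4,5,6,7}:20  {2,3,4,5,6,7}:15
  start at 0(i): 35
  start at 1(m): 21
sum over floor = 56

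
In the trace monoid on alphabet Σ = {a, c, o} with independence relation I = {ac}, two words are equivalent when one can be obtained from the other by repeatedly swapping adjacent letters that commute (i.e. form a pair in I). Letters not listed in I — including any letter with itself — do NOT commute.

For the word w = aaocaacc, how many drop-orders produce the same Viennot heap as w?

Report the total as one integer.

piece 0:a — minimal
piece 1:a rests on {0:a}
piece 2:o rests on {1:a}
piece 3:c rests on {2:o}
piece 4:a rests on {2:o}
piece 5:a rests on {4:a}
piece 6:c rests on {3:c}
piece 7:c rests on {6:c}
minimal pieces: {0:a}
ways to finish when only these pieces remain (= sum over removing one remaining piece with nothing left below it):
  1 left: {5}→1  {7}→1
  2 left: {4,5}→1  {5,7}→2  {6,7}→1
  3 left: {3,6,7}→1  {4,5,7}→3  {5,6,7}→3
  4 left: {3,5,6,7}→4  {4,5,6,7}→6
  5 left: {3,4,5,6,7}→10
  6 left: {2,3,4,5,6,7}→10
  placing 0:a first → 10 extensions

10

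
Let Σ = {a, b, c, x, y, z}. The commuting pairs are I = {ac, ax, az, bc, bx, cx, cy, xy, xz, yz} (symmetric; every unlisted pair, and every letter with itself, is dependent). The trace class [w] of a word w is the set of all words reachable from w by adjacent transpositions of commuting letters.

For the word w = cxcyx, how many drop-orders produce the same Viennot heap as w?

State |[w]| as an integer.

piece 0:c — minimal
piece 1:x — minimal
piece 2:c rests on {0:c}
piece 3:y — minimal
piece 4:x rests on {1:x}
minimal pieces: {0:c, 1:x, 3:y}
ways to finish when only these pieces remain (= sum over removing one remaining piece with nothing left below it):
  1 left: {2}→1  {3}→1  {4}→1
  2 left: {0,2}→1  {1,4}→1  {2,3}→2  {2,4}→2  {3,4}→2
  3 left: {0,2,3}→3  {0,2,4}→3  {1,2,4}→3  {1,3,4}→3  {2,3,4}→6
  placing 0:c first → 12 extensions
  placing 1:x first → 12 extensions
  placing 3:y first → 6 extensions
total linear extensions = 30

30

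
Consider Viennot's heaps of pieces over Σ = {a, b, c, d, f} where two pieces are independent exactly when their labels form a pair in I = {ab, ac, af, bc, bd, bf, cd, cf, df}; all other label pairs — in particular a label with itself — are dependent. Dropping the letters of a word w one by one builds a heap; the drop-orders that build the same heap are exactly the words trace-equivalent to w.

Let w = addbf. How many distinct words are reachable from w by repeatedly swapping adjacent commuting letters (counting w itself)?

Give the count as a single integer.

20

drop 0:a onto floor
drop 1:d onto {0:a}
drop 2:d onto {1:d}
drop 3:b onto floor
drop 4:f onto floor
ground layer = {0:a, 3:b, 4:f}
drop-orders for the pieces not yet dropped (sum over which currently-grounded one goes next):
  1 to go: {2} 1  {3} 1  {4} 1
  2 to go: {1,2} 1  {2,3} 2  {2,4} 2  {3,4} 2
  3 to go: {0,1,2} 1  {1,2,3} 3  {1,2,4} 3  {2,3,4} 6
  if 0:a drops first: 12 orders
  if 3:b drops first: 4 orders
  if 4:f drops first: 4 orders
heap linearizations: 20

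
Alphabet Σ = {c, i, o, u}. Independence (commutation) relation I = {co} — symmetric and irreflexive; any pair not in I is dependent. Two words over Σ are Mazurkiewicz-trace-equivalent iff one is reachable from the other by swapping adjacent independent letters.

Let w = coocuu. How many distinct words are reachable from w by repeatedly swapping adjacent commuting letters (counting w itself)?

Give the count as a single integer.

0(c) covers ∅
1(o) covers ∅
2(o) covers 1:o
3(c) covers 0:c
4(u) covers 2:o, 3:c
5(u) covers 4:u
floor of heap: 0:c, 1:o
completions by unplaced set U, small U first (add the entries for U minus each lowest piece of U):
  |U|=1: {5}:1
  |U|=2: {4,5}:1
  |U|=3: {2,4,5}:1  {3,4,5}:1
  |U|=4: {0,3,4,5}:1  {1,2,4,5}:1  {2,3,4,5}:2
  start at 0(c): 3
  start at 1(o): 3
sum over floor = 6

6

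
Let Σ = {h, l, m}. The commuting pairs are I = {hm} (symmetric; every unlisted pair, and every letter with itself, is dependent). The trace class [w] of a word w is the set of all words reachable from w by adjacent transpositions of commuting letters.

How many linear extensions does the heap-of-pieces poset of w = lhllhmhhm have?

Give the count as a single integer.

piece 0:l — minimal
piece 1:h rests on {0:l}
piece 2:l rests on {1:h}
piece 3:l rests on {2:l}
piece 4:h rests on {3:l}
piece 5:m rests on {3:l}
piece 6:h rests on {4:h}
piece 7:h rests on {6:h}
piece 8:m rests on {5:m}
minimal pieces: {0:l}
ways to finish when only these pieces remain (= sum over removing one remaining piece with nothing left below it):
  1 left: {7}→1  {8}→1
  2 left: {5,8}→1  {6,7}→1  {7,8}→2
  3 left: {4,6,7}→1  {5,7,8}→3  {6,7,8}→3
  4 left: {4,6,7,8}→4  {5,6,7,8}→6
  5 left: {4,5,6,7,8}→10
  6 left: {3,4,5,6,7,8}→10
  7 left: {2,3,4,5,6,7,8}→10
  placing 0:l first → 10 extensions

10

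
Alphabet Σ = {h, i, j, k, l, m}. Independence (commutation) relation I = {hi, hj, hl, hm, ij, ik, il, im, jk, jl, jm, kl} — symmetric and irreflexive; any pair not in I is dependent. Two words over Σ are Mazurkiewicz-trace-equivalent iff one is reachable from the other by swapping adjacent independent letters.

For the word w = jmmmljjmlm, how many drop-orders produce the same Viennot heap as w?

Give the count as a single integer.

120

piece 0:j — minimal
piece 1:m — minimal
piece 2:m rests on {1:m}
piece 3:m rests on {2:m}
piece 4:l rests on {3:m}
piece 5:j rests on {0:j}
piece 6:j rests on {5:j}
piece 7:m rests on {4:l}
piece 8:l rests on {7:m}
piece 9:m rests on {8:l}
minimal pieces: {0:j, 1:m}
ways to finish when only these pieces remain (= sum over removing one remaining piece with nothing left below it):
  1 left: {6}→1  {9}→1
  2 left: {5,6}→1  {6,9}→2  {8,9}→1
  3 left: {0,5,6}→1  {5,6,9}→3  {6,8,9}→3  {7,8,9}→1
  4 left: {0,5,6,9}→4  {4,7,8,9}→1  {5,6,8,9}→6  {6,7,8,9}→4
  5 left: {0,5,6,8,9}→10  {3,4,7,8,9}→1  {4,6,7,8,9}→5  {5,6,7,8,9}→10
  6 left: {0,5,6,7,8,9}→20  {2,3,4,7,8,9}→1  {3,4,6,7,8,9}→6  {4,5,6,7,8,9}→15
  7 left: {0,4,5,6,7,8,9}→35  {1,2,3,4,7,8,9}→1  {2,3,4,6,7,8,9}→7  {3,4,5,6,7,8,9}→21
  8 left: {0,3,4,5,6,7,8,9}→56  {1,2,3,4,6,7,8,9}→8  {2,3,4,5,6,7,8,9}→28
  placing 0:j first → 36 extensions
  placing 1:m first → 84 extensions
total linear extensions = 120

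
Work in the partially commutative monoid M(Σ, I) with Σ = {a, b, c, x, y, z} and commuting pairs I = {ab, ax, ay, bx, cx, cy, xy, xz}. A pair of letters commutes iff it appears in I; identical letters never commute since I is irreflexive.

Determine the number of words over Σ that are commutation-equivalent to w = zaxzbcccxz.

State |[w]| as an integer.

drop 0:z onto floor
drop 1:a onto {0:z}
drop 2:x onto floor
drop 3:z onto {1:a}
drop 4:b onto {3:z}
drop 5:c onto {4:b}
drop 6:c onto {5:c}
drop 7:c onto {6:c}
drop 8:x onto {2:x}
drop 9:z onto {7:c}
ground layer = {0:z, 2:x}
drop-orders for the pieces not yet dropped (sum over which currently-grounded one goes next):
  1 to go: {8} 1  {9} 1
  2 to go: {2,8} 1  {7,9} 1  {8,9} 2
  3 to go: {2,8,9} 3  {6,7,9} 1  {7,8,9} 3
  4 to go: {2,7,8,9} 6  {5,6,7,9} 1  {6,7,8,9} 4
  5 to go: {2,6,7,8,9} 10  {4,5,6,7,9} 1  {5,6,7,8,9} 5
  6 to go: {2,5,6,7,8,9} 15  {3,4,5,6,7,9} 1  {4,5,6,7,8,9} 6
  7 to go: {1,3,4,5,6,7,9} 1  {2,4,5,6,7,8,9} 21  {3,4,5,6,7,8,9} 7
  8 to go: {0,1,3,4,5,6,7,9} 1  {1,3,4,5,6,7,8,9} 8  {2,3,4,5,6,7,8,9} 28
  if 0:z drops first: 36 orders
  if 2:x drops first: 9 orders
heap linearizations: 45

45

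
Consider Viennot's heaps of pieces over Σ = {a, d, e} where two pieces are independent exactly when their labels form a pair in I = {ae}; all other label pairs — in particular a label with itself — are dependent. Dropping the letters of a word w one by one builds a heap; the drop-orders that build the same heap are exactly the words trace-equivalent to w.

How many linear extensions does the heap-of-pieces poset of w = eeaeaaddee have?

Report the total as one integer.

piece 0:e — minimal
piece 1:e rests on {0:e}
piece 2:a — minimal
piece 3:e rests on {1:e}
piece 4:a rests on {2:a}
piece 5:a rests on {4:a}
piece 6:d rests on {3:e, 5:a}
piece 7:d rests on {6:d}
piece 8:e rests on {7:d}
piece 9:e rests on {8:e}
minimal pieces: {0:e, 2:a}
ways to finish when only these pieces remain (= sum over removing one remaining piece with nothing left below it):
  1 left: {9}→1
  2 left: {8,9}→1
  3 left: {7,8,9}→1
  4 left: {6,7,8,9}→1
  5 left: {3,6,7,8,9}→1  {5,6,7,8,9}→1
  6 left: {1,3,6,7,8,9}→1  {3,5,6,7,8,9}→2  {4,5,6,7,8,9}→1
  7 left: {0,1,3,6,7,8,9}→1  {1,3,5,6,7,8,9}→3  {2,4,5,6,7,8,9}→1  {3,4,5,6,7,8,9}→3
  8 left: {0,1,3,5,6,7,8,9}→4  {1,3,4,5,6,7,8,9}→6  {2,3,4,5,6,7,8,9}→4
  placing 0:e first → 10 extensions
  placing 2:a first → 10 extensions
total linear extensions = 20

20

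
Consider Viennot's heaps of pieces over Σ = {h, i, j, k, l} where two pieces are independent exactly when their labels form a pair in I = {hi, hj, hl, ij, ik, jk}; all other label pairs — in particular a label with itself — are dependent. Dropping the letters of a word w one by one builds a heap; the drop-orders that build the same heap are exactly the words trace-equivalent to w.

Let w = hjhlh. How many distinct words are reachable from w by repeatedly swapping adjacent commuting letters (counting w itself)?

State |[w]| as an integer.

piece 0:h — minimal
piece 1:j — minimal
piece 2:h rests on {0:h}
piece 3:l rests on {1:j}
piece 4:h rests on {2:h}
minimal pieces: {0:h, 1:j}
ways to finish when only these pieces remain (= sum over removing one remaining piece with nothing left below it):
  1 left: {3}→1  {4}→1
  2 left: {1,3}→1  {2,4}→1  {3,4}→2
  3 left: {0,2,4}→1  {1,3,4}→3  {2,3,4}→3
  placing 0:h first → 6 extensions
  placing 1:j first → 4 extensions
total linear extensions = 10

10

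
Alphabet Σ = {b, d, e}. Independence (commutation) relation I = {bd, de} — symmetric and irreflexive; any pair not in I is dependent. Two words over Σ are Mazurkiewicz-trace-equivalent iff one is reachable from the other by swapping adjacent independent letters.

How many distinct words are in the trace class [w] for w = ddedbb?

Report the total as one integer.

20

drop 0:d onto floor
drop 1:d onto {0:d}
drop 2:e onto floor
drop 3:d onto {1:d}
drop 4:b onto {2:e}
drop 5:b onto {4:b}
ground layer = {0:d, 2:e}
drop-orders for the pieces not yet dropped (sum over which currently-grounded one goes next):
  1 to go: {3} 1  {5} 1
  2 to go: {1,3} 1  {3,5} 2  {4,5} 1
  3 to go: {0,1,3} 1  {1,3,5} 3  {2,4,5} 1  {3,4,5} 3
  4 to go: {0,1,3,5} 4  {1,3,4,5} 6  {2,3,4,5} 4
  if 0:d drops first: 10 orders
  if 2:e drops first: 10 orders
heap linearizations: 20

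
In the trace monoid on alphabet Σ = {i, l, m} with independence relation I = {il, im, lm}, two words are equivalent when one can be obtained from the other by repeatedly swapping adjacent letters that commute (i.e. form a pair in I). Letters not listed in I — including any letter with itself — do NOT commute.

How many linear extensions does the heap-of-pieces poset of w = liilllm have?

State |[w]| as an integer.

105

#0=l has no predecessor
#1=i has no predecessor
#2=i depends on [1:i]
#3=l depends on [0:l]
#4=l depends on [3:l]
#5=l depends on [4:l]
#6=m has no predecessor
sources: [0:l, 1:i, 6:m]
N(rest) = Σ N(rest − s) over sources s of rest; N(one piece) = 1:
  size 1 → [2]=1  [5]=1  [6]=1
  size 2 → [1,2]=1  [2,5]=2  [2,6]=2  [4,5]=1  [5,6]=2
  size 3 → [1,2,5]=3  [1,2,6]=3  [2,4,5]=3  [2,5,6]=6  [3,4,5]=1  [4,5,6]=3
  size 4 → [0,3,4,5]=1  [1,2,4,5]=6  [1,2,5,6]=12  [2,3,4,5]=4  [2,4,5,6]=12  [3,4,5,6]=4
  size 5 → [0,2,3,4,5]=5  [0,3,4,5,6]=5  [1,2,3,4,5]=10  [1,2,4,5,6]=30  [2,3,4,5,6]=20
  first=0(l) contributes 60
  first=1(i) contributes 30
  first=6(m) contributes 15
|[w]| = 105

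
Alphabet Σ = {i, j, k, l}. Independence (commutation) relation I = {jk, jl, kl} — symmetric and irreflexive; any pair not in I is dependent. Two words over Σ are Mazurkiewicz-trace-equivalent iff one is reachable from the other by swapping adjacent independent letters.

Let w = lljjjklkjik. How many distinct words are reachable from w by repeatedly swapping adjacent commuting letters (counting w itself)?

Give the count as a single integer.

1260

drop 0:l onto floor
drop 1:l onto {0:l}
drop 2:j onto floor
drop 3:j onto {2:j}
drop 4:j onto {3:j}
drop 5:k onto floor
drop 6:l onto {1:l}
drop 7:k onto {5:k}
drop 8:j onto {4:j}
drop 9:i onto {6:l, 7:k, 8:j}
drop 10:k onto {9:i}
ground layer = {0:l, 2:j, 5:k}
drop-orders for the pieces not yet dropped (sum over which currently-grounded one goes next):
  1 to go: {10} 1
  2 to go: {9,10} 1
  3 to go: {6,9,10} 1  {7,9,10} 1  {8,9,10} 1
  4 to go: {1,6,9,10} 1  {4,8,9,10} 1  {5,7,9,10} 1  {6,7,9,10} 2  {6,8,9,10} 2  {7,8,9,10} 2
  5 to go: {0,1,6,9,10} 1  {1,6,7,9,10} 3  {1,6,8,9,10} 3  {3,4,8,9,10} 1  {4,6,8,9,10} 3  {4,7,8,9,10} 3  {5,6,7,9,10} 3  {5,7,8,9,10} 3  {6,7,8,9,10} 6
  6 to go: {0,1,6,7,9,10} 4  {0,1,6,8,9,10} 4  {1,4,6,8,9,10} 6  {1,5,6,7,9,10} 6  {1,6,7,8,9,10} 12  {2,3,4,8,9,10} 1  {3,4,6,8,9,10} 4  {3,4,7,8,9,10} 4  {4,5,7,8,9,10} 6  {4,6,7,8,9,10} 12  {5,6,7,8,9,10} 12
  7 to go: {0,1,4,6,8,9,10} 10  {0,1,5,6,7,9,10} 10  {0,1,6,7,8,9,10} 20  {1,3,4,6,8,9,10} 10  {1,4,6,7,8,9,10} 30  {1,5,6,7,8,9,10} 30  {2,3,4,6,8,9,10} 5  {2,3,4,7,8,9,10} 5  {3,4,5,7,8,9,10} 10  {3,4,6,7,8,9,10} 20  {4,5,6,7,8,9,10} 30
  8 to go: {0,1,3,4,6,8,9,10} 20  {0,1,4,6,7,8,9,10} 60  {0,1,5,6,7,8,9,10} 60  {1,2,3,4,6,8,9,10} 15  {1,3,4,6,7,8,9,10} 60  {1,4,5,6,7,8,9,10} 90  {2,3,4,5,7,8,9,10} 15  {2,3,4,6,7,8,9,10} 30  {3,4,5,6,7,8,9,10} 60
  9 to go: {0,1,2,3,4,6,8,9,10} 35  {0,1,3,4,6,7,8,9,10} 140  {0,1,4,5,6,7,8,9,10} 210  {1,2,3,4,6,7,8,9,10} 105  {1,3,4,5,6,7,8,9,10} 210  {2,3,4,5,6,7,8,9,10} 105
  if 0:l drops first: 420 orders
  if 2:j drops first: 560 orders
  if 5:k drops first: 280 orders
heap linearizations: 1260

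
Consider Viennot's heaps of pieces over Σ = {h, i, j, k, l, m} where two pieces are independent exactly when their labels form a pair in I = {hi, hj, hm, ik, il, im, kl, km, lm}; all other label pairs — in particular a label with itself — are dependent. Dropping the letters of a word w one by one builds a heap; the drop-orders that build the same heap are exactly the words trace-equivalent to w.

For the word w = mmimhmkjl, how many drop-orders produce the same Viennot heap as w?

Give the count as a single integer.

105

piece 0:m — minimal
piece 1:m rests on {0:m}
piece 2:i — minimal
piece 3:m rests on {1:m}
piece 4:h — minimal
piece 5:m rests on {3:m}
piece 6:k rests on {4:h}
piece 7:j rests on {2:i, 5:m, 6:k}
piece 8:l rests on {7:j}
minimal pieces: {0:m, 2:i, 4:h}
ways to finish when only these pieces remain (= sum over removing one remaining piece with nothing left below it):
  1 left: {8}→1
  2 left: {7,8}→1
  3 left: {2,7,8}→1  {5,7,8}→1  {6,7,8}→1
  4 left: {2,5,7,8}→2  {2,6,7,8}→2  {3,5,7,8}→1  {4,6,7,8}→1  {5,6,7,8}→2
  5 left: {1,3,5,7,8}→1  {2,3,5,7,8}→3  {2,4,6,7,8}→3  {2,5,6,7,8}→6  {3,5,6,7,8}→3  {4,5,6,7,8}→3
  6 left: {0,1,3,5,7,8}→1  {1,2,3,5,7,8}→4  {1,3,5,6,7,8}→4  {2,3,5,6,7,8}→12  {2,4,5,6,7,8}→12  {3,4,5,6,7,8}→6
  7 left: {0,1,2,3,5,7,8}→5  {0,1,3,5,6,7,8}→5  {1,2,3,5,6,7,8}→20  {1,3,4,5,6,7,8}→10  {2,3,4,5,6,7,8}→30
  placing 0:m first → 60 extensions
  placing 2:i first → 15 extensions
  placing 4:h first → 30 extensions
total linear extensions = 105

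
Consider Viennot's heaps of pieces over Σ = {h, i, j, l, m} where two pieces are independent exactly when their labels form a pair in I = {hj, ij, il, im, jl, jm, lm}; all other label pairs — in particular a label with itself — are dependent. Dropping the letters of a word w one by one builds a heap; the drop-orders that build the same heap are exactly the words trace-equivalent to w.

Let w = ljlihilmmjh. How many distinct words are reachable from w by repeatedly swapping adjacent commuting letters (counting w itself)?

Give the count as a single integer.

1980

piece 0:l — minimal
piece 1:j — minimal
piece 2:l rests on {0:l}
piece 3:i — minimal
piece 4:h rests on {2:l, 3:i}
piece 5:i rests on {4:h}
piece 6:l rests on {4:h}
piece 7:m rests on {4:h}
piece 8:m rests on {7:m}
piece 9:j rests on {1:j}
piece 10:h rests on {5:i, 6:l, 8:m}
minimal pieces: {0:l, 1:j, 3:i}
ways to finish when only these pieces remain (= sum over removing one remaining piece with nothing left below it):
  1 left: {9}→1  {10}→1
  2 left: {1,9}→1  {5,10}→1  {6,10}→1  {8,10}→1  {9,10}→2
  3 left: {1,9,10}→3  {5,6,10}→2  {5,8,10}→2  {5,9,10}→3  {6,8,10}→2  {6,9,10}→3  {7,8,10}→1  {8,9,10}→3
  4 left: {1,5,9,10}→6  {1,6,9,10}→6  {1,8,9,10}→6  {5,6,8,10}→6  {5,6,9,10}→8  {5,7,8,10}→3  {5,8,9,10}→8  {6,7,8,10}→3  {6,8,9,10}→8  {7,8,9,10}→4
  5 left: {1,5,6,9,10}→20  {1,5,8,9,10}→20  {1,6,8,9,10}→20  {1,7,8,9,10}→10  {5,6,7,8,10}→12  {5,6,8,9,10}→30  {5,7,8,9,10}→15  {6,7,8,9,10}→15
  6 left: {1,5,6,8,9,10}→90  {1,5,7,8,9,10}→45  {1,6,7,8,9,10}→45  {4,5,6,7,8,10}→12  {5,6,7,8,9,10}→72
  7 left: {1,5,6,7,8,9,10}→252  {2,4,5,6,7,8,10}→12  {3,4,5,6,7,8,10}→12  {4,5,6,7,8,9,10}→84
  8 left: {0,2,4,5,6,7,8,10}→12  {1,4,5,6,7,8,9,10}→336  {2,3,4,5,6,7,8,10}→24  {2,4,5,6,7,8,9,10}→96  {3,4,5,6,7,8,9,10}→96
  9 left: {0,2,3,4,5,6,7,8,10}→36  {0,2,4,5,6,7,8,9,10}→108  {1,2,4,5,6,7,8,9,10}→432  {1,3,4,5,6,7,8,9,10}→432  {2,3,4,5,6,7,8,9,10}→216
  placing 0:l first → 1080 extensions
  placing 1:j first → 360 extensions
  placing 3:i first → 540 extensions
total linear extensions = 1980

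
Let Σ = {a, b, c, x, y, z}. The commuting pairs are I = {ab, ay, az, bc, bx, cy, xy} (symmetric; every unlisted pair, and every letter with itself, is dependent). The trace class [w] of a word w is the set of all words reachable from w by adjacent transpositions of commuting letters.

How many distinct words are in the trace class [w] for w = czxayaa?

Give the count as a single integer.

5

0(c) covers ∅
1(z) covers 0:c
2(x) covers 1:z
3(a) covers 2:x
4(y) covers 1:z
5(a) covers 3:a
6(a) covers 5:a
floor of heap: 0:c
completions by unplaced set U, small U first (add the entries for U minus each lowest piece of U):
  |U|=1: {4}:1  {6}:1
  |U|=2: {4,6}:2  {5,6}:1
  |U|=3: {3,5,6}:1  {4,5,6}:3
  |U|=4: {2,3,5,6}:1  {3,4,5,6}:4
  |U|=5: {2,3,4,5,6}:5
  start at 0(c): 5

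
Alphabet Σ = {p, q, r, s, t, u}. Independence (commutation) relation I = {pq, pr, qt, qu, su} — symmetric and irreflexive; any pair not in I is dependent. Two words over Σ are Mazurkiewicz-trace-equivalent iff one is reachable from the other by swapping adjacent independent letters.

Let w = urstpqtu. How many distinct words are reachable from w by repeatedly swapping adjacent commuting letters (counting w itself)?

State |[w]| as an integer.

#0=u has no predecessor
#1=r depends on [0:u]
#2=s depends on [1:r]
#3=t depends on [2:s]
#4=p depends on [3:t]
#5=q depends on [2:s]
#6=t depends on [4:p]
#7=u depends on [6:t]
sources: [0:u]
N(rest) = Σ N(rest − s) over sources s of rest; N(one piece) = 1:
  size 1 → [5]=1  [7]=1
  size 2 → [5,7]=2  [6,7]=1
  size 3 → [4,6,7]=1  [5,6,7]=3
  size 4 → [3,4,6,7]=1  [4,5,6,7]=4
  size 5 → [3,4,5,6,7]=5
  size 6 → [2,3,4,5,6,7]=5
  first=0(u) contributes 5

5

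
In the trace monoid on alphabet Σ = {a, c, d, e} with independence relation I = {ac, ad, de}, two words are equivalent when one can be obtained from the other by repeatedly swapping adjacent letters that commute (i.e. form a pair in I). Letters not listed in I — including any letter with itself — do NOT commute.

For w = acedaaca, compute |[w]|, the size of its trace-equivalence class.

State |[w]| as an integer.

piece 0:a — minimal
piece 1:c — minimal
piece 2:e rests on {0:a, 1:c}
piece 3:d rests on {1:c}
piece 4:a rests on {2:e}
piece 5:a rests on {4:a}
piece 6:c rests on {2:e, 3:d}
piece 7:a rests on {5:a}
minimal pieces: {0:a, 1:c}
ways to finish when only these pieces remain (= sum over removing one remaining piece with nothing left below it):
  1 left: {6}→1  {7}→1
  2 left: {3,6}→1  {5,7}→1  {6,7}→2
  3 left: {3,6,7}→3  {4,5,7}→1  {5,6,7}→3
  4 left: {3,5,6,7}→6  {4,5,6,7}→4
  5 left: {2,4,5,6,7}→4  {3,4,5,6,7}→10
  6 left: {0,2,4,5,6,7}→4  {2,3,4,5,6,7}→14
  placing 0:a first → 14 extensions
  placing 1:c first → 18 extensions
total linear extensions = 32

32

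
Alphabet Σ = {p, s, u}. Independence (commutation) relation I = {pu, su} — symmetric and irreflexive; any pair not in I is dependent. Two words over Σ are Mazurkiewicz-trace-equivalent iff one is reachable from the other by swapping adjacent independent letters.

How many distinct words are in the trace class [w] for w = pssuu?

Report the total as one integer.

drop 0:p onto floor
drop 1:s onto {0:p}
drop 2:s onto {1:s}
drop 3:u onto floor
drop 4:u onto {3:u}
ground layer = {0:p, 3:u}
drop-orders for the pieces not yet dropped (sum over which currently-grounded one goes next):
  1 to go: {2} 1  {4} 1
  2 to go: {1,2} 1  {2,4} 2  {3,4} 1
  3 to go: {0,1,2} 1  {1,2,4} 3  {2,3,4} 3
  if 0:p drops first: 6 orders
  if 3:u drops first: 4 orders
heap linearizations: 10

10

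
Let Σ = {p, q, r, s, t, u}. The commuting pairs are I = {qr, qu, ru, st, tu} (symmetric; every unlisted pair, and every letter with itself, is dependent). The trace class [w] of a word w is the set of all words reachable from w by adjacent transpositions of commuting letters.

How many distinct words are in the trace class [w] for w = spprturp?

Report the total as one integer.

4

piece 0:s — minimal
piece 1:p rests on {0:s}
piece 2:p rests on {1:p}
piece 3:r rests on {2:p}
piece 4:t rests on {3:r}
piece 5:u rests on {2:p}
piece 6:r rests on {4:t}
piece 7:p rests on {5:u, 6:r}
minimal pieces: {0:s}
ways to finish when only these pieces remain (= sum over removing one remaining piece with nothing left below it):
  1 left: {7}→1
  2 left: {5,7}→1  {6,7}→1
  3 left: {4,6,7}→1  {5,6,7}→2
  4 left: {3,4,6,7}→1  {4,5,6,7}→3
  5 left: {3,4,5,6,7}→4
  6 left: {2,3,4,5,6,7}→4
  placing 0:s first → 4 extensions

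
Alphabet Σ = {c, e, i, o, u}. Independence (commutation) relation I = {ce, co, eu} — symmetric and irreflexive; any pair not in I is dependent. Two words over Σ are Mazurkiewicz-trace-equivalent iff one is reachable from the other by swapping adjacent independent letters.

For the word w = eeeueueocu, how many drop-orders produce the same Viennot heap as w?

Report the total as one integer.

0(e) covers ∅
1(e) covers 0:e
2(e) covers 1:e
3(u) covers ∅
4(e) covers 2:e
5(u) covers 3:u
6(e) covers 4:e
7(o) covers 5:u, 6:e
8(c) covers 5:u
9(u) covers 7:o, 8:c
floor of heap: 0:e, 3:u
completions by unplaced set U, small U first (add the entries for U minus each lowest piece of U):
  |U|=1: {9}:1
  |U|=2: {7,9}:1  {8,9}:1
  |U|=3: {6,7,9}:1  {7,8,9}:2
  |U|=4: {4,6,7,9}:1  {5,7,8,9}:2  {6,7,8,9}:3
  |U|=5: {2,4,6,7,9}:1  {3,5,7,8,9}:2  {4,6,7,8,9}:4  {5,6,7,8,9}:5
  |U|=6: {1,2,4,6,7,9}:1  {2,4,6,7,8,9}:5  {3,5,6,7,8,9}:7  {4,5,6,7,8,9}:9
  |U|=7: {0,1,2,4,6,7,9}:1  {1,2,4,6,7,8,9}:6  {2,4,5,6,7,8,9}:14  {3,4,5,6,7,8,9}:16
  |U|=8: {0,1,2,4,6,7,8,9}:7  {1,2,4,5,6,7,8,9}:20  {2,3,4,5,6,7,8,9}:30
  start at 0(e): 50
  start at 3(u): 27
sum over floor = 77

77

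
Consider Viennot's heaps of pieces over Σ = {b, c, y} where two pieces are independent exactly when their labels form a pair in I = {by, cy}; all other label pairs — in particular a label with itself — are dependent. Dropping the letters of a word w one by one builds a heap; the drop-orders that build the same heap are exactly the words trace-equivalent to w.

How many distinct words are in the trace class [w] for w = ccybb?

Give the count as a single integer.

#0=c has no predecessor
#1=c depends on [0:c]
#2=y has no predecessor
#3=b depends on [1:c]
#4=b depends on [3:b]
sources: [0:c, 2:y]
N(rest) = Σ N(rest − s) over sources s of rest; N(one piece) = 1:
  size 1 → [2]=1  [4]=1
  size 2 → [2,4]=2  [3,4]=1
  size 3 → [1,3,4]=1  [2,3,4]=3
  first=0(c) contributes 4
  first=2(y) contributes 1
|[w]| = 5

5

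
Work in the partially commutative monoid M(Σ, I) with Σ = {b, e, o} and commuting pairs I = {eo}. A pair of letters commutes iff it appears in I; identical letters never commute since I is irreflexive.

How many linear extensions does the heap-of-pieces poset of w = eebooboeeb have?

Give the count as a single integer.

0(e) covers ∅
1(e) covers 0:e
2(b) covers 1:e
3(o) covers 2:b
4(o) covers 3:o
5(b) covers 4:o
6(o) covers 5:b
7(e) covers 5:b
8(e) covers 7:e
9(b) covers 6:o, 8:e
floor of heap: 0:e
completions by unplaced set U, small U first (add the entries for U minus each lowest piece of U):
  |U|=1: {9}:1
  |U|=2: {6,9}:1  {8,9}:1
  |U|=3: {6,8,9}:2  {7,8,9}:1
  |U|=4: {6,7,8,9}:3
  |U|=5: {5,6,7,8,9}:3
  |U|=6: {4,5,6,7,8,9}:3
  |U|=7: {3,4,5,6,7,8,9}:3
  |U|=8: {2,3,4,5,6,7,8,9}:3
  start at 0(e): 3

3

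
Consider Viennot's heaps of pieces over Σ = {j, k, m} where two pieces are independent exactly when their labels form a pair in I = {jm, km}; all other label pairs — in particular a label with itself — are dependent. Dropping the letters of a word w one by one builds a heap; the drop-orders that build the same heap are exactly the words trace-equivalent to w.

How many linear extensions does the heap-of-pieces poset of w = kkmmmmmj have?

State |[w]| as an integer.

drop 0:k onto floor
drop 1:k onto {0:k}
drop 2:m onto floor
drop 3:m onto {2:m}
drop 4:m onto {3:m}
drop 5:m onto {4:m}
drop 6:m onto {5:m}
drop 7:j onto {1:k}
ground layer = {0:k, 2:m}
drop-orders for the pieces not yet dropped (sum over which currently-grounded one goes next):
  1 to go: {6} 1  {7} 1
  2 to go: {1,7} 1  {5,6} 1  {6,7} 2
  3 to go: {0,1,7} 1  {1,6,7} 3  {4,5,6} 1  {5,6,7} 3
  4 to go: {0,1,6,7} 4  {1,5,6,7} 6  {3,4,5,6} 1  {4,5,6,7} 4
  5 to go: {0,1,5,6,7} 10  {1,4,5,6,7} 10  {2,3,4,5,6} 1  {3,4,5,6,7} 5
  6 to go: {0,1,4,5,6,7} 20  {1,3,4,5,6,7} 15  {2,3,4,5,6,7} 6
  if 0:k drops first: 21 orders
  if 2:m drops first: 35 orders
heap linearizations: 56

56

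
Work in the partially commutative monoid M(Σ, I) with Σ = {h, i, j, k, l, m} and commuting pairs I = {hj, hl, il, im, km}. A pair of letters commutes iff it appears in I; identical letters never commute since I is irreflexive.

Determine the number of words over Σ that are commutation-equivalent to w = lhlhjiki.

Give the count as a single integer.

0(l) covers ∅
1(h) covers ∅
2(l) covers 0:l
3(h) covers 1:h
4(j) covers 2:l
5(i) covers 3:h, 4:j
6(k) covers 5:i
7(i) covers 6:k
floor of heap: 0:l, 1:h
completions by unplaced set U, small U first (add the entries for U minus each lowest piece of U):
  |U|=1: {7}:1
  |U|=2: {6,7}:1
  |U|=3: {5,6,7}:1
  |U|=4: {3,5,6,7}:1  {4,5,6,7}:1
  |U|=5: {1,3,5,6,7}:1  {2,4,5,6,7}:1  {3,4,5,6,7}:2
  |U|=6: {0,2,4,5,6,7}:1  {1,3,4,5,6,7}:3  {2,3,4,5,6,7}:3
  start at 0(l): 6
  start at 1(h): 4
sum over floor = 10

10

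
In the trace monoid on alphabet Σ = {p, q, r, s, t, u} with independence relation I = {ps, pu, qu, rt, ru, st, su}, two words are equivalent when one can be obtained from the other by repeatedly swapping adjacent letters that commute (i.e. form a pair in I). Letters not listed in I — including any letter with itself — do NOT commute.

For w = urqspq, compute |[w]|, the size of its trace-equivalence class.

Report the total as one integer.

0(u) covers ∅
1(r) covers ∅
2(q) covers 1:r
3(s) covers 2:q
4(p) covers 2:q
5(q) covers 3:s, 4:p
floor of heap: 0:u, 1:r
completions by unplaced set U, small U first (add the entries for U minus each lowest piece of U):
  |U|=1: {0}:1  {5}:1
  |U|=2: {0,5}:2  {3,5}:1  {4,5}:1
  |U|=3: {0,3,5}:3  {0,4,5}:3  {3,4,5}:2
  |U|=4: {0,3,4,5}:8  {2,3,4,5}:2
  start at 0(u): 2
  start at 1(r): 10
sum over floor = 12

12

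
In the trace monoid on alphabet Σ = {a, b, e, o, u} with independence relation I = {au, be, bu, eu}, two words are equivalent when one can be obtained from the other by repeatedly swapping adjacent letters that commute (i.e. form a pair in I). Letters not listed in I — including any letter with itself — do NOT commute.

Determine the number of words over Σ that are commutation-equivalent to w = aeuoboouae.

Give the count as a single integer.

0(a) covers ∅
1(e) covers 0:a
2(u) covers ∅
3(o) covers 1:e, 2:u
4(b) covers 3:o
5(o) covers 4:b
6(o) covers 5:o
7(u) covers 6:o
8(a) covers 6:o
9(e) covers 8:a
floor of heap: 0:a, 2:u
completions by unplaced set U, small U first (add the entries for U minus each lowest piece of U):
  |U|=1: {7}:1  {9}:1
  |U|=2: {7,9}:2  {8,9}:1
  |U|=3: {7,8,9}:3
  |U|=4: {6,7,8,9}:3
  |U|=5: {5,6,7,8,9}:3
  |U|=6: {4,5,6,7,8,9}:3
  |U|=7: {3,4,5,6,7,8,9}:3
  |U|=8: {1,3,4,5,6,7,8,9}:3  {2,3,4,5,6,7,8,9}:3
  start at 0(a): 6
  start at 2(u): 3
sum over floor = 9

9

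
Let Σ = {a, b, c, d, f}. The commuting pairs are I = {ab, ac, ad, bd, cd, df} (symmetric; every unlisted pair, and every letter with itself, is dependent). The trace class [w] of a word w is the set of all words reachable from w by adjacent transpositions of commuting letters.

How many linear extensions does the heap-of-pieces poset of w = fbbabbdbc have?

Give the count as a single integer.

piece 0:f — minimal
piece 1:b rests on {0:f}
piece 2:b rests on {1:b}
piece 3:a rests on {0:f}
piece 4:b rests on {2:b}
piece 5:b rests on {4:b}
piece 6:d — minimal
piece 7:b rests on {5:b}
piece 8:c rests on {7:b}
minimal pieces: {0:f, 6:d}
ways to finish when only these pieces remain (= sum over removing one remaining piece with nothing left below it):
  1 left: {3}→1  {6}→1  {8}→1
  2 left: {3,6}→2  {3,8}→2  {6,8}→2  {7,8}→1
  3 left: {3,6,8}→6  {3,7,8}→3  {5,7,8}→1  {6,7,8}→3
  4 left: {3,5,7,8}→4  {3,6,7,8}→12  {4,5,7,8}→1  {5,6,7,8}→4
  5 left: {2,4,5,7,8}→1  {3,4,5,7,8}→5  {3,5,6,7,8}→20  {4,5,6,7,8}→5
  6 left: {1,2,4,5,7,8}→1  {2,3,4,5,7,8}→6  {2,4,5,6,7,8}→6  {3,4,5,6,7,8}→30
  7 left: {1,2,3,4,5,7,8}→7  {1,2,4,5,6,7,8}→7  {2,3,4,5,6,7,8}→42
  placing 0:f first → 56 extensions
  placing 6:d first → 7 extensions
total linear extensions = 63

63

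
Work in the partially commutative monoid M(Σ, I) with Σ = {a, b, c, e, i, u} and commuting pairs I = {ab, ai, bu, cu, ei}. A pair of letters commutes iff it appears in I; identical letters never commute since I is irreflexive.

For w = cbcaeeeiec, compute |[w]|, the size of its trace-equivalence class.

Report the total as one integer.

drop 0:c onto floor
drop 1:b onto {0:c}
drop 2:c onto {1:b}
drop 3:a onto {2:c}
drop 4:e onto {3:a}
drop 5:e onto {4:e}
drop 6:e onto {5:e}
drop 7:i onto {2:c}
drop 8:e onto {6:e}
drop 9:c onto {7:i, 8:e}
ground layer = {0:c}
drop-orders for the pieces not yet dropped (sum over which currently-grounded one goes next):
  1 to go: {9} 1
  2 to go: {7,9} 1  {8,9} 1
  3 to go: {6,8,9} 1  {7,8,9} 2
  4 to go: {5,6,8,9} 1  {6,7,8,9} 3
  5 to go: {4,5,6,8,9} 1  {5,6,7,8,9} 4
  6 to go: {3,4,5,6,8,9} 1  {4,5,6,7,8,9} 5
  7 to go: {3,4,5,6,7,8,9} 6
  8 to go: {2,3,4,5,6,7,8,9} 6
  if 0:c drops first: 6 orders

6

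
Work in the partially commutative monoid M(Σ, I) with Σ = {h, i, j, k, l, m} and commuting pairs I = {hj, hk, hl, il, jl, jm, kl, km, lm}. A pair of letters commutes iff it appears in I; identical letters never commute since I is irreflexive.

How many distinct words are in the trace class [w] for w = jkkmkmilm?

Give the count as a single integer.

135

0(j) covers ∅
1(k) covers 0:j
2(k) covers 1:k
3(m) covers ∅
4(k) covers 2:k
5(m) covers 3:m
6(i) covers 4:k, 5:m
7(l) covers ∅
8(m) covers 6:i
floor of heap: 0:j, 3:m, 7:l
completions by unplaced set U, small U first (add the entries for U minus each lowest piece of U):
  |U|=1: {7}:1  {8}:1
  |U|=2: {6,8}:1  {7,8}:2
  |U|=3: {4,6,8}:1  {5,6,8}:1  {6,7,8}:3
  |U|=4: {2,4,6,8}:1  {3,5,6,8}:1  {4,5,6,8}:2  {4,6,7,8}:4  {5,6,7,8}:4
  |U|=5: {1,2,4,6,8}:1  {2,4,5,6,8}:3  {2,4,6,7,8}:5  {3,4,5,6,8}:3  {3,5,6,7,8}:5  {4,5,6,7,8}:10
  |U|=6: {0,1,2,4,6,8}:1  {1,2,4,5,6,8}:4  {1,2,4,6,7,8}:6  {2,3,4,5,6,8}:6  {2,4,5,6,7,8}:18  {3,4,5,6,7,8}:18
  |U|=7: {0,1,2,4,5,6,8}:5  {0,1,2,4,6,7,8}:7  {1,2,3,4,5,6,8}:10  {1,2,4,5,6,7,8}:28  {2,3,4,5,6,7,8}:42
  start at 0(j): 80
  start at 3(m): 40
  start at 7(l): 15
sum over floor = 135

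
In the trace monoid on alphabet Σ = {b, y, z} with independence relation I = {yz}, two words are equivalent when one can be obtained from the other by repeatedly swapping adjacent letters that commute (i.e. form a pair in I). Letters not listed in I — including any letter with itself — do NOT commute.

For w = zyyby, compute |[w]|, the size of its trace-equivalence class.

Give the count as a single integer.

#0=z has no predecessor
#1=y has no predecessor
#2=y depends on [1:y]
#3=b depends on [0:z, 2:y]
#4=y depends on [3:b]
sources: [0:z, 1:y]
N(rest) = Σ N(rest − s) over sources s of rest; N(one piece) = 1:
  size 1 → [4]=1
  size 2 → [3,4]=1
  size 3 → [0,3,4]=1  [2,3,4]=1
  first=0(z) contributes 1
  first=1(y) contributes 2
|[w]| = 3

3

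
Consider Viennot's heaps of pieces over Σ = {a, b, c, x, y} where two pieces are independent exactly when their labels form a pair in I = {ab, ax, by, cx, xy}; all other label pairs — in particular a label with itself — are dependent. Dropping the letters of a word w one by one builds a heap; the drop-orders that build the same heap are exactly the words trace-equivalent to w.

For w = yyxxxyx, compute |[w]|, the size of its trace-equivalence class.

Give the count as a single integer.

35

0(y) covers ∅
1(y) covers 0:y
2(x) covers ∅
3(x) covers 2:x
4(x) covers 3:x
5(y) covers 1:y
6(x) covers 4:x
floor of heap: 0:y, 2:x
completions by unplaced set U, small U first (add the entries for U minus each lowest piece of U):
  |U|=1: {5}:1  {6}:1
  |U|=2: {1,5}:1  {4,6}:1  {5,6}:2
  |U|=3: {0,1,5}:1  {1,5,6}:3  {3,4,6}:1  {4,5,6}:3
  |U|=4: {0,1,5,6}:4  {1,4,5,6}:6  {2,3,4,6}:1  {3,4,5,6}:4
  |U|=5: {0,1,4,5,6}:10  {1,3,4,5,6}:10  {2,3,4,5,6}:5
  start at 0(y): 15
  start at 2(x): 20
sum over floor = 35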